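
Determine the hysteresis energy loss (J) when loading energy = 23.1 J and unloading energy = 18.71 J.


Hysteresis loss = loading - unloading
= 23.1 - 18.71
= 4.39 J

4.39 J


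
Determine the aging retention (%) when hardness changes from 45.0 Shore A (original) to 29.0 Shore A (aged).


Retention = aged / original * 100
= 29.0 / 45.0 * 100
= 64.4%

64.4%


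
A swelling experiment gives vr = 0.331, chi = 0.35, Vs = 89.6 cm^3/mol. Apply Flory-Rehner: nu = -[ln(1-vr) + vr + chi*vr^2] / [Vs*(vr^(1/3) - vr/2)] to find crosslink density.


ln(1 - vr) = ln(1 - 0.331) = -0.4020
Numerator = -((-0.4020) + 0.331 + 0.35 * 0.331^2) = 0.0326
Denominator = 89.6 * (0.331^(1/3) - 0.331/2) = 47.1511
nu = 0.0326 / 47.1511 = 6.9192e-04 mol/cm^3

6.9192e-04 mol/cm^3


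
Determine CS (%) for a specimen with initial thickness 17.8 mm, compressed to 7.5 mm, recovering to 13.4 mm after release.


CS = (t0 - recovered) / (t0 - ts) * 100
= (17.8 - 13.4) / (17.8 - 7.5) * 100
= 4.4 / 10.3 * 100
= 42.7%

42.7%


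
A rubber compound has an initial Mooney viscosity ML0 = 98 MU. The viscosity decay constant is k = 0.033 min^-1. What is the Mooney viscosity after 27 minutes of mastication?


ML = ML0 * exp(-k * t)
ML = 98 * exp(-0.033 * 27)
ML = 98 * 0.4102
ML = 40.2 MU

40.2 MU


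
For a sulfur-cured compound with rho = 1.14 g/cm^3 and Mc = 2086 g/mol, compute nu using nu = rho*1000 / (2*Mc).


nu = rho * 1000 / (2 * Mc)
nu = 1.14 * 1000 / (2 * 2086)
nu = 1140.0 / 4172
nu = 0.2733 mol/L

0.2733 mol/L


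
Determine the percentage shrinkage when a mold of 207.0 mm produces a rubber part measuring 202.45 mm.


Shrinkage = (mold - part) / mold * 100
= (207.0 - 202.45) / 207.0 * 100
= 4.55 / 207.0 * 100
= 2.2%

2.2%


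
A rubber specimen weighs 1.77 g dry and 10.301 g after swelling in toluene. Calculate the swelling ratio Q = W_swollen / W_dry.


Q = W_swollen / W_dry
Q = 10.301 / 1.77
Q = 5.82

Q = 5.82


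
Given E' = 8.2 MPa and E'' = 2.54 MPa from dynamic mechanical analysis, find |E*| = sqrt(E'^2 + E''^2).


|E*| = sqrt(E'^2 + E''^2)
= sqrt(8.2^2 + 2.54^2)
= sqrt(67.2400 + 6.4516)
= 8.584 MPa

8.584 MPa


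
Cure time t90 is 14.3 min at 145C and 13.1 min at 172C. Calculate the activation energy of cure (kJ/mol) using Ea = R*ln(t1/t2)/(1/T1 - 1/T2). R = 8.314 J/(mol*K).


T1 = 418.15 K, T2 = 445.15 K
1/T1 - 1/T2 = 1.4505e-04
ln(t1/t2) = ln(14.3/13.1) = 0.0876
Ea = 8.314 * 0.0876 / 1.4505e-04 = 5023.6955 J/mol
Ea = 5.02 kJ/mol

5.02 kJ/mol


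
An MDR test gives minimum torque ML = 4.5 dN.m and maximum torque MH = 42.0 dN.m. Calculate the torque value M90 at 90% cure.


M90 = ML + 0.9 * (MH - ML)
M90 = 4.5 + 0.9 * (42.0 - 4.5)
M90 = 4.5 + 0.9 * 37.5
M90 = 38.25 dN.m

38.25 dN.m


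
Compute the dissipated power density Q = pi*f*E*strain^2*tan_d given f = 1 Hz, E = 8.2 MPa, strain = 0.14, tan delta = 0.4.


Q = pi * f * E * strain^2 * tan_d
= pi * 1 * 8.2 * 0.14^2 * 0.4
= pi * 1 * 8.2 * 0.0196 * 0.4
= 0.2020

Q = 0.2020


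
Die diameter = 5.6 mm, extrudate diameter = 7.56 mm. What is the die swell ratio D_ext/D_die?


Die swell ratio = D_extrudate / D_die
= 7.56 / 5.6
= 1.35

Die swell = 1.35


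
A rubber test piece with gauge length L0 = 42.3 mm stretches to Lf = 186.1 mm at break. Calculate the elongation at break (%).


Elongation = (Lf - L0) / L0 * 100
= (186.1 - 42.3) / 42.3 * 100
= 143.8 / 42.3 * 100
= 340.0%

340.0%


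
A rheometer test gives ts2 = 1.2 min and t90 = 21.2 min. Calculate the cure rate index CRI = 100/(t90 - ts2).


CRI = 100 / (t90 - ts2)
= 100 / (21.2 - 1.2)
= 100 / 20.0
= 5.0 min^-1

5.0 min^-1


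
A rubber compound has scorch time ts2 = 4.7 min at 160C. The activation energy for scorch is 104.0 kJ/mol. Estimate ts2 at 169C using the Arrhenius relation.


Convert temperatures: T1 = 160 + 273.15 = 433.15 K, T2 = 169 + 273.15 = 442.15 K
ts2_new = 4.7 * exp(104000 / 8.314 * (1/442.15 - 1/433.15))
1/T2 - 1/T1 = -4.6993e-05
ts2_new = 2.61 min

2.61 min


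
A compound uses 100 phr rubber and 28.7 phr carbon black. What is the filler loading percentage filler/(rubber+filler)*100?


Filler % = filler / (rubber + filler) * 100
= 28.7 / (100 + 28.7) * 100
= 28.7 / 128.7 * 100
= 22.3%

22.3%


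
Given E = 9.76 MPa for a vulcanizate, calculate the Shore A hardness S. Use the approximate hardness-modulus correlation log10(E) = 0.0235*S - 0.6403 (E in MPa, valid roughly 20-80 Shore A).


log10(E) = 0.0235*S - 0.6403  =>  S = (log10(E) + 0.6403) / 0.0235
log10(9.76) = 0.989450
S = (0.989450 + 0.6403) / 0.0235 = 1.629750 / 0.0235
S = 69.4

Shore A = 69.4


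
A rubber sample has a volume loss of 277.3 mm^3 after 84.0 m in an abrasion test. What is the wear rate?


Rate = volume_loss / distance
= 277.3 / 84.0
= 3.301 mm^3/m

3.301 mm^3/m


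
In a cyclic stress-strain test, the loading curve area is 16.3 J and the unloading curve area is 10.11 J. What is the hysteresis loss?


Hysteresis loss = loading - unloading
= 16.3 - 10.11
= 6.19 J

6.19 J


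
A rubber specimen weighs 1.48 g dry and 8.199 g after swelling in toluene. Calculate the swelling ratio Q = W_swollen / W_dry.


Q = W_swollen / W_dry
Q = 8.199 / 1.48
Q = 5.54

Q = 5.54


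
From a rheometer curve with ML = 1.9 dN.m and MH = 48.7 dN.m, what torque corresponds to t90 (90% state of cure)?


M90 = ML + 0.9 * (MH - ML)
M90 = 1.9 + 0.9 * (48.7 - 1.9)
M90 = 1.9 + 0.9 * 46.8
M90 = 44.02 dN.m

44.02 dN.m


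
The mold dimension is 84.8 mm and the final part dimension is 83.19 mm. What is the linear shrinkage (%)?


Shrinkage = (mold - part) / mold * 100
= (84.8 - 83.19) / 84.8 * 100
= 1.61 / 84.8 * 100
= 1.9%

1.9%


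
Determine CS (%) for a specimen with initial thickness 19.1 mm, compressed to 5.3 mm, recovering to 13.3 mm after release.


CS = (t0 - recovered) / (t0 - ts) * 100
= (19.1 - 13.3) / (19.1 - 5.3) * 100
= 5.8 / 13.8 * 100
= 42.0%

42.0%


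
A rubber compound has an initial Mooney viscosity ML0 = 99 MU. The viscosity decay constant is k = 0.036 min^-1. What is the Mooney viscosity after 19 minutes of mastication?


ML = ML0 * exp(-k * t)
ML = 99 * exp(-0.036 * 19)
ML = 99 * 0.5046
ML = 49.95 MU

49.95 MU


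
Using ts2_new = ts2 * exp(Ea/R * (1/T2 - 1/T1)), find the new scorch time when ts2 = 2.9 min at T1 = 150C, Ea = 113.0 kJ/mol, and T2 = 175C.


Convert temperatures: T1 = 150 + 273.15 = 423.15 K, T2 = 175 + 273.15 = 448.15 K
ts2_new = 2.9 * exp(113000 / 8.314 * (1/448.15 - 1/423.15))
1/T2 - 1/T1 = -1.3183e-04
ts2_new = 0.48 min

0.48 min


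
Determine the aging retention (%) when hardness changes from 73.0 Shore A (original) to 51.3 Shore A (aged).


Retention = aged / original * 100
= 51.3 / 73.0 * 100
= 70.3%

70.3%


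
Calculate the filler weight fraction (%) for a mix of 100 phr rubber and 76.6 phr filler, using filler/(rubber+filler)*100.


Filler % = filler / (rubber + filler) * 100
= 76.6 / (100 + 76.6) * 100
= 76.6 / 176.6 * 100
= 43.37%

43.37%


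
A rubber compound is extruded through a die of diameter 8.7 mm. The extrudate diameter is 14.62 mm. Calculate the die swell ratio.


Die swell ratio = D_extrudate / D_die
= 14.62 / 8.7
= 1.68

Die swell = 1.68


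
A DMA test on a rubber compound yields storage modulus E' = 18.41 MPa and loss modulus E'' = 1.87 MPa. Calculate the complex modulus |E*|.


|E*| = sqrt(E'^2 + E''^2)
= sqrt(18.41^2 + 1.87^2)
= sqrt(338.9281 + 3.4969)
= 18.505 MPa

18.505 MPa


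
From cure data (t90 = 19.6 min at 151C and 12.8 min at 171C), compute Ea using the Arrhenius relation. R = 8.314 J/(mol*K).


T1 = 424.15 K, T2 = 444.15 K
1/T1 - 1/T2 = 1.0616e-04
ln(t1/t2) = ln(19.6/12.8) = 0.4261
Ea = 8.314 * 0.4261 / 1.0616e-04 = 33367.5862 J/mol
Ea = 33.37 kJ/mol

33.37 kJ/mol


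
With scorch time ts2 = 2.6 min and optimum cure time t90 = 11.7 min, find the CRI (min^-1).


CRI = 100 / (t90 - ts2)
= 100 / (11.7 - 2.6)
= 100 / 9.1
= 10.99 min^-1

10.99 min^-1


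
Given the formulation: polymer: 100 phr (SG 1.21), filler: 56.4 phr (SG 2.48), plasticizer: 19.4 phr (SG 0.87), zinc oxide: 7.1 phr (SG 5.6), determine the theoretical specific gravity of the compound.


Sum of weights = 182.9
Volume contributions:
  polymer: 100/1.21 = 82.6446
  filler: 56.4/2.48 = 22.7419
  plasticizer: 19.4/0.87 = 22.2989
  zinc oxide: 7.1/5.6 = 1.2679
Sum of volumes = 128.9533
SG = 182.9 / 128.9533 = 1.418

SG = 1.418


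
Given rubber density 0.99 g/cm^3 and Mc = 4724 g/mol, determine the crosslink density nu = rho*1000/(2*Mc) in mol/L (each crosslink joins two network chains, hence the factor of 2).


nu = rho * 1000 / (2 * Mc)
nu = 0.99 * 1000 / (2 * 4724)
nu = 990.0 / 9448
nu = 0.1048 mol/L

0.1048 mol/L


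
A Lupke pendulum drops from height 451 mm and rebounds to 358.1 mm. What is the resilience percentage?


Resilience = h_rebound / h_drop * 100
= 358.1 / 451 * 100
= 79.4%

79.4%


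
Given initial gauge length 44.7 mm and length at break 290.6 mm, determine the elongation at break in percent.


Elongation = (Lf - L0) / L0 * 100
= (290.6 - 44.7) / 44.7 * 100
= 245.9 / 44.7 * 100
= 550.1%

550.1%


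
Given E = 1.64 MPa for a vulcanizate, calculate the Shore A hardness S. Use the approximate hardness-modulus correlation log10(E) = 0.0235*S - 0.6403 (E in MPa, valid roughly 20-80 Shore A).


log10(E) = 0.0235*S - 0.6403  =>  S = (log10(E) + 0.6403) / 0.0235
log10(1.64) = 0.214844
S = (0.214844 + 0.6403) / 0.0235 = 0.855144 / 0.0235
S = 36.4

Shore A = 36.4


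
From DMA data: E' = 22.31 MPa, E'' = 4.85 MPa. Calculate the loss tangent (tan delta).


tan delta = E'' / E'
= 4.85 / 22.31
= 0.2174

tan delta = 0.2174


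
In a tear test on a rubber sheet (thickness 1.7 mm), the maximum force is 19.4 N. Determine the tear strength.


Tear strength = force / thickness
= 19.4 / 1.7
= 11.41 N/mm

11.41 N/mm


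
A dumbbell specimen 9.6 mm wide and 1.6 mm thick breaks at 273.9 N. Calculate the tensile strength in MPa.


Area = width * thickness = 9.6 * 1.6 = 15.36 mm^2
TS = force / area = 273.9 / 15.36 = 17.83 MPa

17.83 MPa


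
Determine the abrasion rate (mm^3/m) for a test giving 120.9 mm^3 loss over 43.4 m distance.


Rate = volume_loss / distance
= 120.9 / 43.4
= 2.786 mm^3/m

2.786 mm^3/m


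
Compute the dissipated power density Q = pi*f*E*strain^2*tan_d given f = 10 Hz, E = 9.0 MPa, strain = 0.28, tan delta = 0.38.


Q = pi * f * E * strain^2 * tan_d
= pi * 10 * 9.0 * 0.28^2 * 0.38
= pi * 10 * 9.0 * 0.0784 * 0.38
= 8.4235

Q = 8.4235


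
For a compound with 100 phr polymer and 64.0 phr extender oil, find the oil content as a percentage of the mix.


Oil % = oil / (100 + oil) * 100
= 64.0 / (100 + 64.0) * 100
= 64.0 / 164.0 * 100
= 39.02%

39.02%


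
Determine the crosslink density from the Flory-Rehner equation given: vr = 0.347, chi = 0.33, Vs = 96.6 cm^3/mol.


ln(1 - vr) = ln(1 - 0.347) = -0.4262
Numerator = -((-0.4262) + 0.347 + 0.33 * 0.347^2) = 0.0394
Denominator = 96.6 * (0.347^(1/3) - 0.347/2) = 51.1217
nu = 0.0394 / 51.1217 = 7.7155e-04 mol/cm^3

7.7155e-04 mol/cm^3


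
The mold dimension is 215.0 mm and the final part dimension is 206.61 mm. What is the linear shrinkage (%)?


Shrinkage = (mold - part) / mold * 100
= (215.0 - 206.61) / 215.0 * 100
= 8.39 / 215.0 * 100
= 3.9%

3.9%


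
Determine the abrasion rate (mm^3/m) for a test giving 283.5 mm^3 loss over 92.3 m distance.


Rate = volume_loss / distance
= 283.5 / 92.3
= 3.072 mm^3/m

3.072 mm^3/m


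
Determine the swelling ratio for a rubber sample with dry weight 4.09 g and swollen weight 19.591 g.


Q = W_swollen / W_dry
Q = 19.591 / 4.09
Q = 4.79

Q = 4.79


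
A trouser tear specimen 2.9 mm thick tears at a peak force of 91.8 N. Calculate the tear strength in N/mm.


Tear strength = force / thickness
= 91.8 / 2.9
= 31.66 N/mm

31.66 N/mm


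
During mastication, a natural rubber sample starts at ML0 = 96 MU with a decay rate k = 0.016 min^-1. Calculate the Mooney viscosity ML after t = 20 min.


ML = ML0 * exp(-k * t)
ML = 96 * exp(-0.016 * 20)
ML = 96 * 0.7261
ML = 69.71 MU

69.71 MU


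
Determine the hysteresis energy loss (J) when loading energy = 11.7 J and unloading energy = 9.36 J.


Hysteresis loss = loading - unloading
= 11.7 - 9.36
= 2.34 J

2.34 J


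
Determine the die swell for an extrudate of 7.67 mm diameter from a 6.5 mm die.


Die swell ratio = D_extrudate / D_die
= 7.67 / 6.5
= 1.18

Die swell = 1.18


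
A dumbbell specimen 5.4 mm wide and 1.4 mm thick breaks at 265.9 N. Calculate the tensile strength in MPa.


Area = width * thickness = 5.4 * 1.4 = 7.56 mm^2
TS = force / area = 265.9 / 7.56 = 35.17 MPa

35.17 MPa


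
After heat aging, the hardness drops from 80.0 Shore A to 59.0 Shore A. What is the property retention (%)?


Retention = aged / original * 100
= 59.0 / 80.0 * 100
= 73.8%

73.8%


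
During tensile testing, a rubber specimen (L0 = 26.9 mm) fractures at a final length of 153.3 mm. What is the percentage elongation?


Elongation = (Lf - L0) / L0 * 100
= (153.3 - 26.9) / 26.9 * 100
= 126.4 / 26.9 * 100
= 469.9%

469.9%


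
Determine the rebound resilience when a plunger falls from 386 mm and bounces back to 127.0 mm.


Resilience = h_rebound / h_drop * 100
= 127.0 / 386 * 100
= 32.9%

32.9%


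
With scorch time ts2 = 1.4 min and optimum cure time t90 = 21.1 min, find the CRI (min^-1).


CRI = 100 / (t90 - ts2)
= 100 / (21.1 - 1.4)
= 100 / 19.7
= 5.08 min^-1

5.08 min^-1


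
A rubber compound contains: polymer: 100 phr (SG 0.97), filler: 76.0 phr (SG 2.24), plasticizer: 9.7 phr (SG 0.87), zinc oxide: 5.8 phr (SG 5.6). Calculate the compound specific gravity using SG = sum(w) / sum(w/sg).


Sum of weights = 191.5
Volume contributions:
  polymer: 100/0.97 = 103.0928
  filler: 76.0/2.24 = 33.9286
  plasticizer: 9.7/0.87 = 11.1494
  zinc oxide: 5.8/5.6 = 1.0357
Sum of volumes = 149.2065
SG = 191.5 / 149.2065 = 1.283

SG = 1.283


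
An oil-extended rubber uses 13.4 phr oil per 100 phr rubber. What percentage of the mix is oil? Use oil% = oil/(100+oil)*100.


Oil % = oil / (100 + oil) * 100
= 13.4 / (100 + 13.4) * 100
= 13.4 / 113.4 * 100
= 11.82%

11.82%


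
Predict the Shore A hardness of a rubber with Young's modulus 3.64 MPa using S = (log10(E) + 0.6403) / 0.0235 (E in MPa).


log10(E) = 0.0235*S - 0.6403  =>  S = (log10(E) + 0.6403) / 0.0235
log10(3.64) = 0.561101
S = (0.561101 + 0.6403) / 0.0235 = 1.201401 / 0.0235
S = 51.1

Shore A = 51.1


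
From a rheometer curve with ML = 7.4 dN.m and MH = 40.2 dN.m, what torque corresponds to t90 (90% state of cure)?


M90 = ML + 0.9 * (MH - ML)
M90 = 7.4 + 0.9 * (40.2 - 7.4)
M90 = 7.4 + 0.9 * 32.8
M90 = 36.92 dN.m

36.92 dN.m


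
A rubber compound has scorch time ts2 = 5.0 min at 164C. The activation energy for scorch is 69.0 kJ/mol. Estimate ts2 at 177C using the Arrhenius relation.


Convert temperatures: T1 = 164 + 273.15 = 437.15 K, T2 = 177 + 273.15 = 450.15 K
ts2_new = 5.0 * exp(69000 / 8.314 * (1/450.15 - 1/437.15))
1/T2 - 1/T1 = -6.6063e-05
ts2_new = 2.89 min

2.89 min


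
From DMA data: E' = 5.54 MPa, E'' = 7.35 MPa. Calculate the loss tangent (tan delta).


tan delta = E'' / E'
= 7.35 / 5.54
= 1.3267

tan delta = 1.3267


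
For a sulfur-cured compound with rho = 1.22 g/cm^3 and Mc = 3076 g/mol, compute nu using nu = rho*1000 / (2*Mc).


nu = rho * 1000 / (2 * Mc)
nu = 1.22 * 1000 / (2 * 3076)
nu = 1220.0 / 6152
nu = 0.1983 mol/L

0.1983 mol/L


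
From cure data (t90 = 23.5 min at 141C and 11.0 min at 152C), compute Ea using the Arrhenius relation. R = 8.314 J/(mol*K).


T1 = 414.15 K, T2 = 425.15 K
1/T1 - 1/T2 = 6.2473e-05
ln(t1/t2) = ln(23.5/11.0) = 0.7591
Ea = 8.314 * 0.7591 / 6.2473e-05 = 101022.7348 J/mol
Ea = 101.02 kJ/mol

101.02 kJ/mol


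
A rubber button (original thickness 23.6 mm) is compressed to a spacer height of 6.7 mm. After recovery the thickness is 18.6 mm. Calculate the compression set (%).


CS = (t0 - recovered) / (t0 - ts) * 100
= (23.6 - 18.6) / (23.6 - 6.7) * 100
= 5.0 / 16.9 * 100
= 29.6%

29.6%


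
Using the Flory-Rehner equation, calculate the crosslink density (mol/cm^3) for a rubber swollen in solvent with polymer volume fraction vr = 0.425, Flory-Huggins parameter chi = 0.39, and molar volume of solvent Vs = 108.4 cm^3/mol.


ln(1 - vr) = ln(1 - 0.425) = -0.5534
Numerator = -((-0.5534) + 0.425 + 0.39 * 0.425^2) = 0.0579
Denominator = 108.4 * (0.425^(1/3) - 0.425/2) = 58.4652
nu = 0.0579 / 58.4652 = 9.9104e-04 mol/cm^3

9.9104e-04 mol/cm^3


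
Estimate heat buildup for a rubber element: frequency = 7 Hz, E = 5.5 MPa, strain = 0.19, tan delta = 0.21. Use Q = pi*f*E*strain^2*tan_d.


Q = pi * f * E * strain^2 * tan_d
= pi * 7 * 5.5 * 0.19^2 * 0.21
= pi * 7 * 5.5 * 0.0361 * 0.21
= 0.9169

Q = 0.9169


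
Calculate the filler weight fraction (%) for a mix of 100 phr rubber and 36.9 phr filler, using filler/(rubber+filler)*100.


Filler % = filler / (rubber + filler) * 100
= 36.9 / (100 + 36.9) * 100
= 36.9 / 136.9 * 100
= 26.95%

26.95%


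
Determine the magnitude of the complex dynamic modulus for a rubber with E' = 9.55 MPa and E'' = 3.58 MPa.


|E*| = sqrt(E'^2 + E''^2)
= sqrt(9.55^2 + 3.58^2)
= sqrt(91.2025 + 12.8164)
= 10.199 MPa

10.199 MPa


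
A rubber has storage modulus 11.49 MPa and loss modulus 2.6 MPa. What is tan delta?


tan delta = E'' / E'
= 2.6 / 11.49
= 0.2263

tan delta = 0.2263


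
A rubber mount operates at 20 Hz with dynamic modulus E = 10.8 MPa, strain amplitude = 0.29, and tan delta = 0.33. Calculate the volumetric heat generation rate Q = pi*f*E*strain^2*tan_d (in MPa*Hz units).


Q = pi * f * E * strain^2 * tan_d
= pi * 20 * 10.8 * 0.29^2 * 0.33
= pi * 20 * 10.8 * 0.0841 * 0.33
= 18.8327

Q = 18.8327


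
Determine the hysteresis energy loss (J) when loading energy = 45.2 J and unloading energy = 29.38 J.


Hysteresis loss = loading - unloading
= 45.2 - 29.38
= 15.82 J

15.82 J


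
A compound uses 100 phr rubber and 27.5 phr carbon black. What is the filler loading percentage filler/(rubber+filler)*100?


Filler % = filler / (rubber + filler) * 100
= 27.5 / (100 + 27.5) * 100
= 27.5 / 127.5 * 100
= 21.57%

21.57%


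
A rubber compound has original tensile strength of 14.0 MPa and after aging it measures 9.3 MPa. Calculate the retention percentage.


Retention = aged / original * 100
= 9.3 / 14.0 * 100
= 66.4%

66.4%


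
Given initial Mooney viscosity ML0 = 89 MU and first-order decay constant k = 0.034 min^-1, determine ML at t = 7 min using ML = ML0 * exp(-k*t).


ML = ML0 * exp(-k * t)
ML = 89 * exp(-0.034 * 7)
ML = 89 * 0.7882
ML = 70.15 MU

70.15 MU


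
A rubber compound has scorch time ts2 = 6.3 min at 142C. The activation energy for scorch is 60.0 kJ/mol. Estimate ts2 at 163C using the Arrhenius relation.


Convert temperatures: T1 = 142 + 273.15 = 415.15 K, T2 = 163 + 273.15 = 436.15 K
ts2_new = 6.3 * exp(60000 / 8.314 * (1/436.15 - 1/415.15))
1/T2 - 1/T1 = -1.1598e-04
ts2_new = 2.73 min

2.73 min


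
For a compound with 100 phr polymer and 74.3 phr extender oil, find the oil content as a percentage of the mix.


Oil % = oil / (100 + oil) * 100
= 74.3 / (100 + 74.3) * 100
= 74.3 / 174.3 * 100
= 42.63%

42.63%


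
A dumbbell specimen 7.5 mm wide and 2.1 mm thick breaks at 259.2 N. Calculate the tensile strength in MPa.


Area = width * thickness = 7.5 * 2.1 = 15.75 mm^2
TS = force / area = 259.2 / 15.75 = 16.46 MPa

16.46 MPa


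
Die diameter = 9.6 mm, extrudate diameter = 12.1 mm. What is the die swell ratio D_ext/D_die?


Die swell ratio = D_extrudate / D_die
= 12.1 / 9.6
= 1.26

Die swell = 1.26


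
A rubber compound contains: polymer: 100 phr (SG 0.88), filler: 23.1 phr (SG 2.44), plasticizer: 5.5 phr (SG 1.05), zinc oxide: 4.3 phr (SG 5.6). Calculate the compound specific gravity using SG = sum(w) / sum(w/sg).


Sum of weights = 132.9
Volume contributions:
  polymer: 100/0.88 = 113.6364
  filler: 23.1/2.44 = 9.4672
  plasticizer: 5.5/1.05 = 5.2381
  zinc oxide: 4.3/5.6 = 0.7679
Sum of volumes = 129.1095
SG = 132.9 / 129.1095 = 1.029

SG = 1.029


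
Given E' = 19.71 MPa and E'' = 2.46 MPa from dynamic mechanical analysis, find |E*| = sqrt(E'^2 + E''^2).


|E*| = sqrt(E'^2 + E''^2)
= sqrt(19.71^2 + 2.46^2)
= sqrt(388.4841 + 6.0516)
= 19.863 MPa

19.863 MPa


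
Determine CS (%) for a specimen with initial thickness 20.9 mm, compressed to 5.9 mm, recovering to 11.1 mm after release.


CS = (t0 - recovered) / (t0 - ts) * 100
= (20.9 - 11.1) / (20.9 - 5.9) * 100
= 9.8 / 15.0 * 100
= 65.3%

65.3%


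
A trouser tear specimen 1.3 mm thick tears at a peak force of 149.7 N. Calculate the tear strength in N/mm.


Tear strength = force / thickness
= 149.7 / 1.3
= 115.15 N/mm

115.15 N/mm


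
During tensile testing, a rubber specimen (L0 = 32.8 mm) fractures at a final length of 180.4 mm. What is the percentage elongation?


Elongation = (Lf - L0) / L0 * 100
= (180.4 - 32.8) / 32.8 * 100
= 147.6 / 32.8 * 100
= 450.0%

450.0%


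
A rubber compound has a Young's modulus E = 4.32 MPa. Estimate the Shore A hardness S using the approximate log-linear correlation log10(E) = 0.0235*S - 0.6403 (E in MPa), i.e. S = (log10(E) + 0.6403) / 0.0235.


log10(E) = 0.0235*S - 0.6403  =>  S = (log10(E) + 0.6403) / 0.0235
log10(4.32) = 0.635484
S = (0.635484 + 0.6403) / 0.0235 = 1.275784 / 0.0235
S = 54.3

Shore A = 54.3


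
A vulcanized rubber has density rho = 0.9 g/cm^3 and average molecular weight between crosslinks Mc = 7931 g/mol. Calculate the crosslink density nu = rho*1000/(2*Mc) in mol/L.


nu = rho * 1000 / (2 * Mc)
nu = 0.9 * 1000 / (2 * 7931)
nu = 900.0 / 15862
nu = 0.0567 mol/L

0.0567 mol/L


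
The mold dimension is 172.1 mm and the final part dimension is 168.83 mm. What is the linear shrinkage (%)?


Shrinkage = (mold - part) / mold * 100
= (172.1 - 168.83) / 172.1 * 100
= 3.27 / 172.1 * 100
= 1.9%

1.9%


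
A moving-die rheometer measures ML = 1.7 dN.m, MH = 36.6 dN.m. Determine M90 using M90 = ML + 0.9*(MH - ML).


M90 = ML + 0.9 * (MH - ML)
M90 = 1.7 + 0.9 * (36.6 - 1.7)
M90 = 1.7 + 0.9 * 34.9
M90 = 33.11 dN.m

33.11 dN.m


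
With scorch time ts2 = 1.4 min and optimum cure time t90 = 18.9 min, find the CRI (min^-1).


CRI = 100 / (t90 - ts2)
= 100 / (18.9 - 1.4)
= 100 / 17.5
= 5.71 min^-1

5.71 min^-1


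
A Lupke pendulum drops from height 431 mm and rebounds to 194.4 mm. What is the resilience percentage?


Resilience = h_rebound / h_drop * 100
= 194.4 / 431 * 100
= 45.1%

45.1%


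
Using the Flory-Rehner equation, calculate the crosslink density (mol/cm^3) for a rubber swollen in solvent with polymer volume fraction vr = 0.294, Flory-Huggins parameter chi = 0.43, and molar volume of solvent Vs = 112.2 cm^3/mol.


ln(1 - vr) = ln(1 - 0.294) = -0.3481
Numerator = -((-0.3481) + 0.294 + 0.43 * 0.294^2) = 0.0170
Denominator = 112.2 * (0.294^(1/3) - 0.294/2) = 58.1129
nu = 0.0170 / 58.1129 = 2.9206e-04 mol/cm^3

2.9206e-04 mol/cm^3


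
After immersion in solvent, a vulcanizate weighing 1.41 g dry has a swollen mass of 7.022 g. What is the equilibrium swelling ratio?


Q = W_swollen / W_dry
Q = 7.022 / 1.41
Q = 4.98

Q = 4.98


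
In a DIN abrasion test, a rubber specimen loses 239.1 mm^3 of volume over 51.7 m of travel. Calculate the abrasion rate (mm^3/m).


Rate = volume_loss / distance
= 239.1 / 51.7
= 4.625 mm^3/m

4.625 mm^3/m


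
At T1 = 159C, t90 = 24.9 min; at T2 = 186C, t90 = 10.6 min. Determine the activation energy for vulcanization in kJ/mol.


T1 = 432.15 K, T2 = 459.15 K
1/T1 - 1/T2 = 1.3607e-04
ln(t1/t2) = ln(24.9/10.6) = 0.8540
Ea = 8.314 * 0.8540 / 1.3607e-04 = 52179.5407 J/mol
Ea = 52.18 kJ/mol

52.18 kJ/mol


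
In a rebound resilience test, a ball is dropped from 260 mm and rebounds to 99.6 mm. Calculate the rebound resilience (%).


Resilience = h_rebound / h_drop * 100
= 99.6 / 260 * 100
= 38.3%

38.3%


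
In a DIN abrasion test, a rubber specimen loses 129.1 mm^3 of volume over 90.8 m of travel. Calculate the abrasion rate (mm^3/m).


Rate = volume_loss / distance
= 129.1 / 90.8
= 1.422 mm^3/m

1.422 mm^3/m


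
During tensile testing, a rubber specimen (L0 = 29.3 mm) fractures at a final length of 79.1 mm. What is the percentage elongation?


Elongation = (Lf - L0) / L0 * 100
= (79.1 - 29.3) / 29.3 * 100
= 49.8 / 29.3 * 100
= 170.0%

170.0%


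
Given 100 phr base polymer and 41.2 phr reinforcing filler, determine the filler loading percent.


Filler % = filler / (rubber + filler) * 100
= 41.2 / (100 + 41.2) * 100
= 41.2 / 141.2 * 100
= 29.18%

29.18%


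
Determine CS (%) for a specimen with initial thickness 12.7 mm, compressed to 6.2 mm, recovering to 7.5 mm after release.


CS = (t0 - recovered) / (t0 - ts) * 100
= (12.7 - 7.5) / (12.7 - 6.2) * 100
= 5.2 / 6.5 * 100
= 80.0%

80.0%


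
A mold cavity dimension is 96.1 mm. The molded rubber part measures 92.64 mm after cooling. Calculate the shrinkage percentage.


Shrinkage = (mold - part) / mold * 100
= (96.1 - 92.64) / 96.1 * 100
= 3.46 / 96.1 * 100
= 3.6%

3.6%


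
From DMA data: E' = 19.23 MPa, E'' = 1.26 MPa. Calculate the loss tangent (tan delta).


tan delta = E'' / E'
= 1.26 / 19.23
= 0.0655

tan delta = 0.0655


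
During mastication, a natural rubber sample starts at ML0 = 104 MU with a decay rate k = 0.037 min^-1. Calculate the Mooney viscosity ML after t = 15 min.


ML = ML0 * exp(-k * t)
ML = 104 * exp(-0.037 * 15)
ML = 104 * 0.5741
ML = 59.7 MU

59.7 MU


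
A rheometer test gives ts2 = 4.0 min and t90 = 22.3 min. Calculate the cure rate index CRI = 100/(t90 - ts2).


CRI = 100 / (t90 - ts2)
= 100 / (22.3 - 4.0)
= 100 / 18.3
= 5.46 min^-1

5.46 min^-1


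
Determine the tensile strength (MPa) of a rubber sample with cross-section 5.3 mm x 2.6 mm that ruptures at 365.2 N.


Area = width * thickness = 5.3 * 2.6 = 13.78 mm^2
TS = force / area = 365.2 / 13.78 = 26.5 MPa

26.5 MPa


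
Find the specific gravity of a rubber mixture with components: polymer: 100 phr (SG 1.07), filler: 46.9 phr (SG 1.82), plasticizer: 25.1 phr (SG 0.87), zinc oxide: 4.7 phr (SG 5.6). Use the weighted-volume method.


Sum of weights = 176.7
Volume contributions:
  polymer: 100/1.07 = 93.4579
  filler: 46.9/1.82 = 25.7692
  plasticizer: 25.1/0.87 = 28.8506
  zinc oxide: 4.7/5.6 = 0.8393
Sum of volumes = 148.9170
SG = 176.7 / 148.9170 = 1.187

SG = 1.187


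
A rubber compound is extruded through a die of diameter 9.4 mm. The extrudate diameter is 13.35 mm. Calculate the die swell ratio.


Die swell ratio = D_extrudate / D_die
= 13.35 / 9.4
= 1.42

Die swell = 1.42


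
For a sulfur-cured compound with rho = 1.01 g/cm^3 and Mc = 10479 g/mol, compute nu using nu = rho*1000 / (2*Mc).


nu = rho * 1000 / (2 * Mc)
nu = 1.01 * 1000 / (2 * 10479)
nu = 1010.0 / 20958
nu = 0.0482 mol/L

0.0482 mol/L


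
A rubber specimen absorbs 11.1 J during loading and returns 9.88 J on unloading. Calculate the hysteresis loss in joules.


Hysteresis loss = loading - unloading
= 11.1 - 9.88
= 1.22 J

1.22 J


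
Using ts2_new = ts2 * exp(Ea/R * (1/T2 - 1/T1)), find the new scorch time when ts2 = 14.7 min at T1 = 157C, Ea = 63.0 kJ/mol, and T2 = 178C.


Convert temperatures: T1 = 157 + 273.15 = 430.15 K, T2 = 178 + 273.15 = 451.15 K
ts2_new = 14.7 * exp(63000 / 8.314 * (1/451.15 - 1/430.15))
1/T2 - 1/T1 = -1.0821e-04
ts2_new = 6.47 min

6.47 min


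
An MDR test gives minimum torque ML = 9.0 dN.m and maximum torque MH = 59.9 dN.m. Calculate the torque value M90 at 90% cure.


M90 = ML + 0.9 * (MH - ML)
M90 = 9.0 + 0.9 * (59.9 - 9.0)
M90 = 9.0 + 0.9 * 50.9
M90 = 54.81 dN.m

54.81 dN.m


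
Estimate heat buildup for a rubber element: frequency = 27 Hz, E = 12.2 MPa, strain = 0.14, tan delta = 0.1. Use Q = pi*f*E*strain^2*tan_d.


Q = pi * f * E * strain^2 * tan_d
= pi * 27 * 12.2 * 0.14^2 * 0.1
= pi * 27 * 12.2 * 0.0196 * 0.1
= 2.0283

Q = 2.0283


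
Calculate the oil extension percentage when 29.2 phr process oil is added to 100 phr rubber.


Oil % = oil / (100 + oil) * 100
= 29.2 / (100 + 29.2) * 100
= 29.2 / 129.2 * 100
= 22.6%

22.6%


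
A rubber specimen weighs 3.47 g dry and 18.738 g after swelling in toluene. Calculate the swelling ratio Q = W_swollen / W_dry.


Q = W_swollen / W_dry
Q = 18.738 / 3.47
Q = 5.4

Q = 5.4


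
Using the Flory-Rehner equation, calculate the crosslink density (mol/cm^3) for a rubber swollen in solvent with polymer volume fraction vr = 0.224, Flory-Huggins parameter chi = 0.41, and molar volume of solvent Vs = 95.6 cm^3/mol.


ln(1 - vr) = ln(1 - 0.224) = -0.2536
Numerator = -((-0.2536) + 0.224 + 0.41 * 0.224^2) = 0.0090
Denominator = 95.6 * (0.224^(1/3) - 0.224/2) = 47.3524
nu = 0.0090 / 47.3524 = 1.9071e-04 mol/cm^3

1.9071e-04 mol/cm^3


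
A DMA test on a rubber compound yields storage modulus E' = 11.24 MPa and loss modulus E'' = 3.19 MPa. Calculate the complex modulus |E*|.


|E*| = sqrt(E'^2 + E''^2)
= sqrt(11.24^2 + 3.19^2)
= sqrt(126.3376 + 10.1761)
= 11.684 MPa

11.684 MPa


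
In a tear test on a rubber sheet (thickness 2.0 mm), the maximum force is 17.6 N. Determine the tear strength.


Tear strength = force / thickness
= 17.6 / 2.0
= 8.8 N/mm

8.8 N/mm


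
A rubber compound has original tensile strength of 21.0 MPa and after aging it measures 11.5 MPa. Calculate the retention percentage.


Retention = aged / original * 100
= 11.5 / 21.0 * 100
= 54.8%

54.8%


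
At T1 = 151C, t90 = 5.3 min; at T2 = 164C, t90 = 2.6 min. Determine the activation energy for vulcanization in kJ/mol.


T1 = 424.15 K, T2 = 437.15 K
1/T1 - 1/T2 = 7.0112e-05
ln(t1/t2) = ln(5.3/2.6) = 0.7122
Ea = 8.314 * 0.7122 / 7.0112e-05 = 84453.1341 J/mol
Ea = 84.45 kJ/mol

84.45 kJ/mol


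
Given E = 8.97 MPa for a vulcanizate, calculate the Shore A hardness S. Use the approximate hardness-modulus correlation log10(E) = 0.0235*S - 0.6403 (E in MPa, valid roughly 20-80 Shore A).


log10(E) = 0.0235*S - 0.6403  =>  S = (log10(E) + 0.6403) / 0.0235
log10(8.97) = 0.952792
S = (0.952792 + 0.6403) / 0.0235 = 1.593092 / 0.0235
S = 67.8

Shore A = 67.8


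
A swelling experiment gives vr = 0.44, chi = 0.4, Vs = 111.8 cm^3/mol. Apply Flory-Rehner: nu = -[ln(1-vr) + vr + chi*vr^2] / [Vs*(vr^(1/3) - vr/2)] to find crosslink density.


ln(1 - vr) = ln(1 - 0.44) = -0.5798
Numerator = -((-0.5798) + 0.44 + 0.4 * 0.44^2) = 0.0624
Denominator = 111.8 * (0.44^(1/3) - 0.44/2) = 60.4380
nu = 0.0624 / 60.4380 = 0.0010 mol/cm^3

0.0010 mol/cm^3


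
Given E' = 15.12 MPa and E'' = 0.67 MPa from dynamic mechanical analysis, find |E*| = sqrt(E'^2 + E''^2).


|E*| = sqrt(E'^2 + E''^2)
= sqrt(15.12^2 + 0.67^2)
= sqrt(228.6144 + 0.4489)
= 15.135 MPa

15.135 MPa


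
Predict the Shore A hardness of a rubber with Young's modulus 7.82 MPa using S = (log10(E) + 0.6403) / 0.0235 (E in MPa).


log10(E) = 0.0235*S - 0.6403  =>  S = (log10(E) + 0.6403) / 0.0235
log10(7.82) = 0.893207
S = (0.893207 + 0.6403) / 0.0235 = 1.533507 / 0.0235
S = 65.3

Shore A = 65.3


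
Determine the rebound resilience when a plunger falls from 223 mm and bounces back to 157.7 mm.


Resilience = h_rebound / h_drop * 100
= 157.7 / 223 * 100
= 70.7%

70.7%


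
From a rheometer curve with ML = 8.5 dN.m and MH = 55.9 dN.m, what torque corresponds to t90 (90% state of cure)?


M90 = ML + 0.9 * (MH - ML)
M90 = 8.5 + 0.9 * (55.9 - 8.5)
M90 = 8.5 + 0.9 * 47.4
M90 = 51.16 dN.m

51.16 dN.m


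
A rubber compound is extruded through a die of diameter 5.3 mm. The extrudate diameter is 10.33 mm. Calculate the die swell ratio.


Die swell ratio = D_extrudate / D_die
= 10.33 / 5.3
= 1.949

Die swell = 1.949


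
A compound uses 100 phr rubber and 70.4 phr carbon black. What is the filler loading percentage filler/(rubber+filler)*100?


Filler % = filler / (rubber + filler) * 100
= 70.4 / (100 + 70.4) * 100
= 70.4 / 170.4 * 100
= 41.31%

41.31%


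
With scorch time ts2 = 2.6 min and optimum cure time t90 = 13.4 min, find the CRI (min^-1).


CRI = 100 / (t90 - ts2)
= 100 / (13.4 - 2.6)
= 100 / 10.8
= 9.26 min^-1

9.26 min^-1


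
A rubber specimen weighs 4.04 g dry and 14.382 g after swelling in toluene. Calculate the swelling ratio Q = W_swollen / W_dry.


Q = W_swollen / W_dry
Q = 14.382 / 4.04
Q = 3.56

Q = 3.56


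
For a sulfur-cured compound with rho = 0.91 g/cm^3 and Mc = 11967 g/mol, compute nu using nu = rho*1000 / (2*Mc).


nu = rho * 1000 / (2 * Mc)
nu = 0.91 * 1000 / (2 * 11967)
nu = 910.0 / 23934
nu = 0.0380 mol/L

0.0380 mol/L


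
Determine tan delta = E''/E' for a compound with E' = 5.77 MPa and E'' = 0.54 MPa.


tan delta = E'' / E'
= 0.54 / 5.77
= 0.0936

tan delta = 0.0936


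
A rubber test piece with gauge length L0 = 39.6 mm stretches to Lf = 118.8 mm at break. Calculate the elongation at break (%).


Elongation = (Lf - L0) / L0 * 100
= (118.8 - 39.6) / 39.6 * 100
= 79.2 / 39.6 * 100
= 200.0%

200.0%


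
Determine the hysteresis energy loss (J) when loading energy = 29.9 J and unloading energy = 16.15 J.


Hysteresis loss = loading - unloading
= 29.9 - 16.15
= 13.75 J

13.75 J


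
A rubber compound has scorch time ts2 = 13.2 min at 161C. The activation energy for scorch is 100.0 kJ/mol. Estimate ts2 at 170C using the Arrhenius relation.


Convert temperatures: T1 = 161 + 273.15 = 434.15 K, T2 = 170 + 273.15 = 443.15 K
ts2_new = 13.2 * exp(100000 / 8.314 * (1/443.15 - 1/434.15))
1/T2 - 1/T1 = -4.6779e-05
ts2_new = 7.52 min

7.52 min


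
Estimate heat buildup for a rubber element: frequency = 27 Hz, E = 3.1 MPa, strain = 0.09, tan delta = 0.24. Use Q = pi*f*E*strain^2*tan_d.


Q = pi * f * E * strain^2 * tan_d
= pi * 27 * 3.1 * 0.09^2 * 0.24
= pi * 27 * 3.1 * 0.0081 * 0.24
= 0.5112

Q = 0.5112


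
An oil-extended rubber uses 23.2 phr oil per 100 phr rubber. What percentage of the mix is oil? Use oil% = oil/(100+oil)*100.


Oil % = oil / (100 + oil) * 100
= 23.2 / (100 + 23.2) * 100
= 23.2 / 123.2 * 100
= 18.83%

18.83%


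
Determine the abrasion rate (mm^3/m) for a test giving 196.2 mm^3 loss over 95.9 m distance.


Rate = volume_loss / distance
= 196.2 / 95.9
= 2.046 mm^3/m

2.046 mm^3/m


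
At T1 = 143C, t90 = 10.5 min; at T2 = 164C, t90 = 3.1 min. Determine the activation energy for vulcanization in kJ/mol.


T1 = 416.15 K, T2 = 437.15 K
1/T1 - 1/T2 = 1.1544e-04
ln(t1/t2) = ln(10.5/3.1) = 1.2200
Ea = 8.314 * 1.2200 / 1.1544e-04 = 87866.1056 J/mol
Ea = 87.87 kJ/mol

87.87 kJ/mol


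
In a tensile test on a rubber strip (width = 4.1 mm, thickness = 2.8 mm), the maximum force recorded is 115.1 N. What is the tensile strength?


Area = width * thickness = 4.1 * 2.8 = 11.48 mm^2
TS = force / area = 115.1 / 11.48 = 10.03 MPa

10.03 MPa


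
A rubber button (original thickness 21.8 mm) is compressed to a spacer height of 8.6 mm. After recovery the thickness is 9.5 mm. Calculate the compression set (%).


CS = (t0 - recovered) / (t0 - ts) * 100
= (21.8 - 9.5) / (21.8 - 8.6) * 100
= 12.3 / 13.2 * 100
= 93.2%

93.2%


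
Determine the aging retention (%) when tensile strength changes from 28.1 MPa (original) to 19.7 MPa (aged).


Retention = aged / original * 100
= 19.7 / 28.1 * 100
= 70.1%

70.1%


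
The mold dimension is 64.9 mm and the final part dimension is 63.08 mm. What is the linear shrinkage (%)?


Shrinkage = (mold - part) / mold * 100
= (64.9 - 63.08) / 64.9 * 100
= 1.82 / 64.9 * 100
= 2.8%

2.8%


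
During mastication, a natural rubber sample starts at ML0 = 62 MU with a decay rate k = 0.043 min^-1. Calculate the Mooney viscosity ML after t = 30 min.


ML = ML0 * exp(-k * t)
ML = 62 * exp(-0.043 * 30)
ML = 62 * 0.2753
ML = 17.07 MU

17.07 MU


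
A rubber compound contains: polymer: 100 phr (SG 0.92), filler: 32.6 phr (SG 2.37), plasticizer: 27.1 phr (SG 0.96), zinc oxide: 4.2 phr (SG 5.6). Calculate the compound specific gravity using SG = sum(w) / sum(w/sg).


Sum of weights = 163.9
Volume contributions:
  polymer: 100/0.92 = 108.6957
  filler: 32.6/2.37 = 13.7553
  plasticizer: 27.1/0.96 = 28.2292
  zinc oxide: 4.2/5.6 = 0.7500
Sum of volumes = 151.4301
SG = 163.9 / 151.4301 = 1.082

SG = 1.082


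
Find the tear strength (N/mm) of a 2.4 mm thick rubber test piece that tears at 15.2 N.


Tear strength = force / thickness
= 15.2 / 2.4
= 6.33 N/mm

6.33 N/mm


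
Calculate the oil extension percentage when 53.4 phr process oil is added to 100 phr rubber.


Oil % = oil / (100 + oil) * 100
= 53.4 / (100 + 53.4) * 100
= 53.4 / 153.4 * 100
= 34.81%

34.81%


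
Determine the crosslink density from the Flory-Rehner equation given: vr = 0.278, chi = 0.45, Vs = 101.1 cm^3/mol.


ln(1 - vr) = ln(1 - 0.278) = -0.3257
Numerator = -((-0.3257) + 0.278 + 0.45 * 0.278^2) = 0.0130
Denominator = 101.1 * (0.278^(1/3) - 0.278/2) = 51.9302
nu = 0.0130 / 51.9302 = 2.4942e-04 mol/cm^3

2.4942e-04 mol/cm^3


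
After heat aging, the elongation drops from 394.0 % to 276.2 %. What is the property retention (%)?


Retention = aged / original * 100
= 276.2 / 394.0 * 100
= 70.1%

70.1%


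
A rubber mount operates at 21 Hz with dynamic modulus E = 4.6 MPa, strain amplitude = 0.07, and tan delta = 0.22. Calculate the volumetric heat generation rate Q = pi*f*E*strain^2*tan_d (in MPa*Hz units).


Q = pi * f * E * strain^2 * tan_d
= pi * 21 * 4.6 * 0.07^2 * 0.22
= pi * 21 * 4.6 * 0.0049 * 0.22
= 0.3271

Q = 0.3271


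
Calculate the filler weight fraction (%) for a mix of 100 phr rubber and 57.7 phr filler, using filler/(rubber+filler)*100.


Filler % = filler / (rubber + filler) * 100
= 57.7 / (100 + 57.7) * 100
= 57.7 / 157.7 * 100
= 36.59%

36.59%


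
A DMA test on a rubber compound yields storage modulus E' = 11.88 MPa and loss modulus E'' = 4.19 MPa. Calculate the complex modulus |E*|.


|E*| = sqrt(E'^2 + E''^2)
= sqrt(11.88^2 + 4.19^2)
= sqrt(141.1344 + 17.5561)
= 12.597 MPa

12.597 MPa


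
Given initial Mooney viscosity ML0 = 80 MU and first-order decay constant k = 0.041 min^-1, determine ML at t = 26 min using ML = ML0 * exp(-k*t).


ML = ML0 * exp(-k * t)
ML = 80 * exp(-0.041 * 26)
ML = 80 * 0.3444
ML = 27.55 MU

27.55 MU


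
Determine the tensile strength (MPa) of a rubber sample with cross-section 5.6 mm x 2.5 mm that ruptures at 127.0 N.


Area = width * thickness = 5.6 * 2.5 = 14.0 mm^2
TS = force / area = 127.0 / 14.0 = 9.07 MPa

9.07 MPa


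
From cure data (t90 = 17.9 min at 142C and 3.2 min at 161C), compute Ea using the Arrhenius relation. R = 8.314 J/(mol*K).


T1 = 415.15 K, T2 = 434.15 K
1/T1 - 1/T2 = 1.0542e-04
ln(t1/t2) = ln(17.9/3.2) = 1.7216
Ea = 8.314 * 1.7216 / 1.0542e-04 = 135783.2218 J/mol
Ea = 135.78 kJ/mol

135.78 kJ/mol


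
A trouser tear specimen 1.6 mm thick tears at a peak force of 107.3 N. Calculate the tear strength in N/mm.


Tear strength = force / thickness
= 107.3 / 1.6
= 67.06 N/mm

67.06 N/mm


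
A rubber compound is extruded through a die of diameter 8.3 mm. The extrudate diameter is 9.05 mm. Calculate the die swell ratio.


Die swell ratio = D_extrudate / D_die
= 9.05 / 8.3
= 1.09

Die swell = 1.09


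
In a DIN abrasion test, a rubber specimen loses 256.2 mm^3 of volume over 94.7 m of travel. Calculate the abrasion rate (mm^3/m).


Rate = volume_loss / distance
= 256.2 / 94.7
= 2.705 mm^3/m

2.705 mm^3/m


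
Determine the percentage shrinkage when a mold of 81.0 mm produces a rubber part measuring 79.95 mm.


Shrinkage = (mold - part) / mold * 100
= (81.0 - 79.95) / 81.0 * 100
= 1.05 / 81.0 * 100
= 1.3%

1.3%


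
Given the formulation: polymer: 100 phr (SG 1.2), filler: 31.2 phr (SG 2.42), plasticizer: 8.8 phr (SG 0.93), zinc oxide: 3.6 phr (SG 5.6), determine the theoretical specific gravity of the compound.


Sum of weights = 143.6
Volume contributions:
  polymer: 100/1.2 = 83.3333
  filler: 31.2/2.42 = 12.8926
  plasticizer: 8.8/0.93 = 9.4624
  zinc oxide: 3.6/5.6 = 0.6429
Sum of volumes = 106.3311
SG = 143.6 / 106.3311 = 1.35

SG = 1.35
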